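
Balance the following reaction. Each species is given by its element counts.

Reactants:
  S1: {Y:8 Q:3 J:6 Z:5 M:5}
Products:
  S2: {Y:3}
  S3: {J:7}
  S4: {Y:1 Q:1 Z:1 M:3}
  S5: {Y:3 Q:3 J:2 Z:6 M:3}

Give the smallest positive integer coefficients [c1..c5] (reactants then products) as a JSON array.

Y: 3·8 = 24 | 5·3+2·0+3·1+2·3 = 24
Q: 3·3 = 9 | 5·0+2·0+3·1+2·3 = 9
J: 3·6 = 18 | 5·0+2·7+3·0+2·2 = 18
Z: 3·5 = 15 | 5·0+2·0+3·1+2·6 = 15
M: 3·5 = 15 | 5·0+2·0+3·3+2·3 = 15
gcd(3,5,2,3,2) = 1

Coefficients: [3, 5, 2, 3, 2]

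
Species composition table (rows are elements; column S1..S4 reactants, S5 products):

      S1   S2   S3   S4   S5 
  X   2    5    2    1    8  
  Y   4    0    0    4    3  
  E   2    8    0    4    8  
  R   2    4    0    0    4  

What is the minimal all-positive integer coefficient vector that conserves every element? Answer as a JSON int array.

X: 2·2+3·5+6·2+1·1 = 32 | 4·8 = 32
Y: 2·4+3·0+6·0+1·4 = 12 | 4·3 = 12
E: 2·2+3·8+6·0+1·4 = 32 | 4·8 = 32
R: 2·2+3·4+6·0+1·0 = 16 | 4·4 = 16
gcd(2,3,6,1,4) = 1

Coefficients: [2, 3, 6, 1, 4]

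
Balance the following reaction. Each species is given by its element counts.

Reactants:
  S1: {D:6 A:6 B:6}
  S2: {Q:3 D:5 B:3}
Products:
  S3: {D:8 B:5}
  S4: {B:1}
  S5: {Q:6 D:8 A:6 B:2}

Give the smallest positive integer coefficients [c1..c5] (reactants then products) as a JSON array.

Q: 1·0+2·3 = 6 | 1·0+5·0+1·6 = 6
D: 1·6+2·5 = 16 | 1·8+5·0+1·8 = 16
A: 1·6+2·0 = 6 | 1·0+5·0+1·6 = 6
B: 1·6+2·3 = 12 | 1·5+5·1+1·2 = 12
gcd(1,2,1,5,1) = 1

Coefficients: [1, 2, 1, 5, 1]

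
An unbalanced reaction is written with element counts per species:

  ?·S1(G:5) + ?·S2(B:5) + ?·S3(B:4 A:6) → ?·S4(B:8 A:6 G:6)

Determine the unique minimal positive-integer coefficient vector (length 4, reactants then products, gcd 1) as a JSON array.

Coefficients: [6, 4, 5, 5]

B: 6·0+4·5+5·4 = 40 | 5·8 = 40
A: 6·0+4·0+5·6 = 30 | 5·6 = 30
G: 6·5+4·0+5·0 = 30 | 5·6 = 30
gcd(6,4,5,5) = 1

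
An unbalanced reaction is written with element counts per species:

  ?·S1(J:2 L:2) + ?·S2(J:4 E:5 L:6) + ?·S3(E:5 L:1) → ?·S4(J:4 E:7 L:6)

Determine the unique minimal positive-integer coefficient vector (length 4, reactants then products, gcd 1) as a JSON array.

J: 4·2+3·4+4·0 = 20 | 5·4 = 20
E: 4·0+3·5+4·5 = 35 | 5·7 = 35
L: 4·2+3·6+4·1 = 30 | 5·6 = 30
gcd(4,3,4,5) = 1

Coefficients: [4, 3, 4, 5]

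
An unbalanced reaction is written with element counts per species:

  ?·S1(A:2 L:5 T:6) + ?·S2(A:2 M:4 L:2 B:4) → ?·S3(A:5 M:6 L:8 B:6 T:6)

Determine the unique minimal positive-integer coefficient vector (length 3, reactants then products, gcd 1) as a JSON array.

A: 2·2+3·2 = 10 | 2·5 = 10
M: 2·0+3·4 = 12 | 2·6 = 12
L: 2·5+3·2 = 16 | 2·8 = 16
B: 2·0+3·4 = 12 | 2·6 = 12
T: 2·6+3·0 = 12 | 2·6 = 12
gcd(2,3,2) = 1

Coefficients: [2, 3, 2]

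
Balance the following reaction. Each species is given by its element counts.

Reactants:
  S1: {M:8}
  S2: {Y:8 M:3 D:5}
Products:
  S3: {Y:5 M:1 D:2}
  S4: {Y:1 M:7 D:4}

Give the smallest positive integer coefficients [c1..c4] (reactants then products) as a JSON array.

Y: 1·0+4·8 = 32 | 6·5+2·1 = 32
M: 1·8+4·3 = 20 | 6·1+2·7 = 20
D: 1·0+4·5 = 20 | 6·2+2·4 = 20
gcd(1,4,6,2) = 1

Coefficients: [1, 4, 6, 2]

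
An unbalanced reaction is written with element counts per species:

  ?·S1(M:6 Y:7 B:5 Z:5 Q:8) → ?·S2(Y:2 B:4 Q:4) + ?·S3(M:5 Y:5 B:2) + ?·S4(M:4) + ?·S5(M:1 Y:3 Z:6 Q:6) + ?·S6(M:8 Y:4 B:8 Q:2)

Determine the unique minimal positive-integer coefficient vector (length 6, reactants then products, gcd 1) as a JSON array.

Coefficients: [6, 4, 3, 2, 5, 1]

M: 6·6 = 36 | 4·0+3·5+2·4+5·1+1·8 = 36
Y: 6·7 = 42 | 4·2+3·5+2·0+5·3+1·4 = 42
B: 6·5 = 30 | 4·4+3·2+2·0+5·0+1·8 = 30
Z: 6·5 = 30 | 4·0+3·0+2·0+5·6+1·0 = 30
Q: 6·8 = 48 | 4·4+3·0+2·0+5·6+1·2 = 48
gcd(6,4,3,2,5,1) = 1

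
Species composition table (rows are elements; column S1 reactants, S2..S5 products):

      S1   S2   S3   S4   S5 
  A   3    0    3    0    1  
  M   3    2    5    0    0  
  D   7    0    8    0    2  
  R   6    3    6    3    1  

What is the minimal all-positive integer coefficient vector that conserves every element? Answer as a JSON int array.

A: 4·3 = 12 | 1·0+2·3+1·0+6·1 = 12
M: 4·3 = 12 | 1·2+2·5+1·0+6·0 = 12
D: 4·7 = 28 | 1·0+2·8+1·0+6·2 = 28
R: 4·6 = 24 | 1·3+2·6+1·3+6·1 = 24
gcd(4,1,2,1,6) = 1

Coefficients: [4, 1, 2, 1, 6]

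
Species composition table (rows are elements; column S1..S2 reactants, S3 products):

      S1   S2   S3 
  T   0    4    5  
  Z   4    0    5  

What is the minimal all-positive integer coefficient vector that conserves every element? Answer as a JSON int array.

T: 5·0+5·4 = 20 | 4·5 = 20
Z: 5·4+5·0 = 20 | 4·5 = 20
gcd(5,5,4) = 1

Coefficients: [5, 5, 4]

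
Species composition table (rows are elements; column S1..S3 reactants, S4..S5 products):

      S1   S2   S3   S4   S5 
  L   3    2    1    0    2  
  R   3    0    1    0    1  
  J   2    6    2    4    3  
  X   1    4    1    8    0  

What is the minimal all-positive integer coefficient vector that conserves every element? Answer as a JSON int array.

Coefficients: [1, 3, 3, 2, 6]

L: 1·3+3·2+3·1 = 12 | 2·0+6·2 = 12
R: 1·3+3·0+3·1 = 6 | 2·0+6·1 = 6
J: 1·2+3·6+3·2 = 26 | 2·4+6·3 = 26
X: 1·1+3·4+3·1 = 16 | 2·8+6·0 = 16
gcd(1,3,3,2,6) = 1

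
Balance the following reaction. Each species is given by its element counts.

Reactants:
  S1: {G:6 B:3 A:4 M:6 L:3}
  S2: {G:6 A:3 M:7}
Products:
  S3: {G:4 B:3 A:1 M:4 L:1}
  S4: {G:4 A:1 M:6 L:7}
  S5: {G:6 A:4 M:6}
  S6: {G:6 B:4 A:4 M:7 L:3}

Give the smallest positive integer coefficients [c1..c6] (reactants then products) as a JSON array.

G: 6·6+5·6 = 66 | 2·4+1·4+6·6+3·6 = 66
B: 6·3+5·0 = 18 | 2·3+1·0+6·0+3·4 = 18
A: 6·4+5·3 = 39 | 2·1+1·1+6·4+3·4 = 39
M: 6·6+5·7 = 71 | 2·4+1·6+6·6+3·7 = 71
L: 6·3+5·0 = 18 | 2·1+1·7+6·0+3·3 = 18
gcd(6,5,2,1,6,3) = 1

Coefficients: [6, 5, 2, 1, 6, 3]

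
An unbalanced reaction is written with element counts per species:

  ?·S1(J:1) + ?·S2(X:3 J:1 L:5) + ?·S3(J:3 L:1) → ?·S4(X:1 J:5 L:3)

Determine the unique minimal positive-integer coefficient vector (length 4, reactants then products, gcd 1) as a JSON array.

Coefficients: [2, 1, 4, 3]

X: 2·0+1·3+4·0 = 3 | 3·1 = 3
J: 2·1+1·1+4·3 = 15 | 3·5 = 15
L: 2·0+1·5+4·1 = 9 | 3·3 = 9
gcd(2,1,4,3) = 1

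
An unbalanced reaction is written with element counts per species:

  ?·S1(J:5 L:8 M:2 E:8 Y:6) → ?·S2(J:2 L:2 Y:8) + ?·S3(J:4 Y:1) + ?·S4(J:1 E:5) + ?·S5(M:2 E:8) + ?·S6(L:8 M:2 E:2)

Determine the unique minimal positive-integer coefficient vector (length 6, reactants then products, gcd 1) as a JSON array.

J: 6·5 = 30 | 4·2+4·4+6·1+1·0+5·0 = 30
L: 6·8 = 48 | 4·2+4·0+6·0+1·0+5·8 = 48
M: 6·2 = 12 | 4·0+4·0+6·0+1·2+5·2 = 12
E: 6·8 = 48 | 4·0+4·0+6·5+1·8+5·2 = 48
Y: 6·6 = 36 | 4·8+4·1+6·0+1·0+5·0 = 36
gcd(6,4,4,6,1,5) = 1

Coefficients: [6, 4, 4, 6, 1, 5]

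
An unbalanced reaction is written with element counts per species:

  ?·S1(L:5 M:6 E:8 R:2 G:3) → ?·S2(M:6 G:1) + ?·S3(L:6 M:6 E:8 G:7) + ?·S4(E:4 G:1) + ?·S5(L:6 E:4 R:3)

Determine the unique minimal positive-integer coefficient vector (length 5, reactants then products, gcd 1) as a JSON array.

L: 6·5 = 30 | 5·0+1·6+6·0+4·6 = 30
M: 6·6 = 36 | 5·6+1·6+6·0+4·0 = 36
E: 6·8 = 48 | 5·0+1·8+6·4+4·4 = 48
R: 6·2 = 12 | 5·0+1·0+6·0+4·3 = 12
G: 6·3 = 18 | 5·1+1·7+6·1+4·0 = 18
gcd(6,5,1,6,4) = 1

Coefficients: [6, 5, 1, 6, 4]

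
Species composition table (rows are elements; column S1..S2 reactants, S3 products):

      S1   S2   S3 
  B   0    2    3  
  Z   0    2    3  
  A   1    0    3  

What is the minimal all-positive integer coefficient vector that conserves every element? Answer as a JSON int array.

Coefficients: [6, 3, 2]

B: 6·0+3·2 = 6 | 2·3 = 6
Z: 6·0+3·2 = 6 | 2·3 = 6
A: 6·1+3·0 = 6 | 2·3 = 6
gcd(6,3,2) = 1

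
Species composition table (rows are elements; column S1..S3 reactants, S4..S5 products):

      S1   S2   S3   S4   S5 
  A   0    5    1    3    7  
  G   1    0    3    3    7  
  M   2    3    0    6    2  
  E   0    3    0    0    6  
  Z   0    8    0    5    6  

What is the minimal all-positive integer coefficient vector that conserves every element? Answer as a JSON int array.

Coefficients: [4, 2, 3, 2, 1]

A: 4·0+2·5+3·1 = 13 | 2·3+1·7 = 13
G: 4·1+2·0+3·3 = 13 | 2·3+1·7 = 13
M: 4·2+2·3+3·0 = 14 | 2·6+1·2 = 14
E: 4·0+2·3+3·0 = 6 | 2·0+1·6 = 6
Z: 4·0+2·8+3·0 = 16 | 2·5+1·6 = 16
gcd(4,2,3,2,1) = 1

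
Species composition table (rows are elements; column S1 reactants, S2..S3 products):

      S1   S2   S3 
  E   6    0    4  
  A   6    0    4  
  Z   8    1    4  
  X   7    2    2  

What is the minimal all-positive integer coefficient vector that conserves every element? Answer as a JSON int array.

E: 2·6 = 12 | 4·0+3·4 = 12
A: 2·6 = 12 | 4·0+3·4 = 12
Z: 2·8 = 16 | 4·1+3·4 = 16
X: 2·7 = 14 | 4·2+3·2 = 14
gcd(2,4,3) = 1

Coefficients: [2, 4, 3]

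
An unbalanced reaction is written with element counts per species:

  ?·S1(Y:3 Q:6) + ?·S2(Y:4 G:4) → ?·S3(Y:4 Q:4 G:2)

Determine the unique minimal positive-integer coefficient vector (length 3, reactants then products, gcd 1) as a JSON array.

Coefficients: [4, 3, 6]

Y: 4·3+3·4 = 24 | 6·4 = 24
Q: 4·6+3·0 = 24 | 6·4 = 24
G: 4·0+3·4 = 12 | 6·2 = 12
gcd(4,3,6) = 1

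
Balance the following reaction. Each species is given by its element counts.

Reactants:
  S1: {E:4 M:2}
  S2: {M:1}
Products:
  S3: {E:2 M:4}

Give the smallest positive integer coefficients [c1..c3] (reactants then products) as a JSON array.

Coefficients: [1, 6, 2]

E: 1·4+6·0 = 4 | 2·2 = 4
M: 1·2+6·1 = 8 | 2·4 = 8
gcd(1,6,2) = 1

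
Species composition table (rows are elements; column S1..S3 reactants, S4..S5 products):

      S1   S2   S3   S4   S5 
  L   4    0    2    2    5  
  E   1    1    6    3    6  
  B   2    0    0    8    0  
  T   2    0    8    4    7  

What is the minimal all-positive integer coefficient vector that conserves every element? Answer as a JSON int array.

L: 4·4+5·0+3·2 = 22 | 1·2+4·5 = 22
E: 4·1+5·1+3·6 = 27 | 1·3+4·6 = 27
B: 4·2+5·0+3·0 = 8 | 1·8+4·0 = 8
T: 4·2+5·0+3·8 = 32 | 1·4+4·7 = 32
gcd(4,5,3,1,4) = 1

Coefficients: [4, 5, 3, 1, 4]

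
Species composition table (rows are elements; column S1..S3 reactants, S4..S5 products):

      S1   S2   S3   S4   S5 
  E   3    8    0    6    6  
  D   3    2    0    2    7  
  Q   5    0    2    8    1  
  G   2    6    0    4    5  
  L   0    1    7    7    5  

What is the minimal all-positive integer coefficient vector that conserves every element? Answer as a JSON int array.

E: 6·3+3·8+6·0 = 42 | 5·6+2·6 = 42
D: 6·3+3·2+6·0 = 24 | 5·2+2·7 = 24
Q: 6·5+3·0+6·2 = 42 | 5·8+2·1 = 42
G: 6·2+3·6+6·0 = 30 | 5·4+2·5 = 30
L: 6·0+3·1+6·7 = 45 | 5·7+2·5 = 45
gcd(6,3,6,5,2) = 1

Coefficients: [6, 3, 6, 5, 2]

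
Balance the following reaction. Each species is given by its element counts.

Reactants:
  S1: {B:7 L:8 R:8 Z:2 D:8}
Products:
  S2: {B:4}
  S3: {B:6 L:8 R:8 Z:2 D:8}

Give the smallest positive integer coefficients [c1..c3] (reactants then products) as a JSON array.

Coefficients: [4, 1, 4]

B: 4·7 = 28 | 1·4+4·6 = 28
L: 4·8 = 32 | 1·0+4·8 = 32
R: 4·8 = 32 | 1·0+4·8 = 32
Z: 4·2 = 8 | 1·0+4·2 = 8
D: 4·8 = 32 | 1·0+4·8 = 32
gcd(4,1,4) = 1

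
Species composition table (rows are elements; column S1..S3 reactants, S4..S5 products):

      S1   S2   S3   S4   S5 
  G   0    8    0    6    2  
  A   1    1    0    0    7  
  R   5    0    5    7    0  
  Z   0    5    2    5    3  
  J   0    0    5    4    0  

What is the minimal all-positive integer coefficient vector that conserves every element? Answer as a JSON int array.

G: 3·0+4·8+4·0 = 32 | 5·6+1·2 = 32
A: 3·1+4·1+4·0 = 7 | 5·0+1·7 = 7
R: 3·5+4·0+4·5 = 35 | 5·7+1·0 = 35
Z: 3·0+4·5+4·2 = 28 | 5·5+1·3 = 28
J: 3·0+4·0+4·5 = 20 | 5·4+1·0 = 20
gcd(3,4,4,5,1) = 1

Coefficients: [3, 4, 4, 5, 1]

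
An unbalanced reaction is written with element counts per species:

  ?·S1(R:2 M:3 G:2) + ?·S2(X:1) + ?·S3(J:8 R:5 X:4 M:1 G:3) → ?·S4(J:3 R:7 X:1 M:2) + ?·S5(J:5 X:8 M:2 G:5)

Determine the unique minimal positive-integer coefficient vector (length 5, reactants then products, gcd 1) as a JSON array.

Coefficients: [1, 5, 1, 1, 1]

J: 1·0+5·0+1·8 = 8 | 1·3+1·5 = 8
R: 1·2+5·0+1·5 = 7 | 1·7+1·0 = 7
X: 1·0+5·1+1·4 = 9 | 1·1+1·8 = 9
M: 1·3+5·0+1·1 = 4 | 1·2+1·2 = 4
G: 1·2+5·0+1·3 = 5 | 1·0+1·5 = 5
gcd(1,5,1,1,1) = 1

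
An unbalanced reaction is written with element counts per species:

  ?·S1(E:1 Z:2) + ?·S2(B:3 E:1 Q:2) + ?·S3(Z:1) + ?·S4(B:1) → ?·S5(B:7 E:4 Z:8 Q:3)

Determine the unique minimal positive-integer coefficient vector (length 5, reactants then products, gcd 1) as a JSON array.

Coefficients: [5, 3, 6, 5, 2]

B: 5·0+3·3+6·0+5·1 = 14 | 2·7 = 14
E: 5·1+3·1+6·0+5·0 = 8 | 2·4 = 8
Z: 5·2+3·0+6·1+5·0 = 16 | 2·8 = 16
Q: 5·0+3·2+6·0+5·0 = 6 | 2·3 = 6
gcd(5,3,6,5,2) = 1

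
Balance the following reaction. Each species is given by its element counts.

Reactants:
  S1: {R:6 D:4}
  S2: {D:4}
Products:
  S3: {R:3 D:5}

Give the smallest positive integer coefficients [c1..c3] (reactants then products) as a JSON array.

Coefficients: [2, 3, 4]

R: 2·6+3·0 = 12 | 4·3 = 12
D: 2·4+3·4 = 20 | 4·5 = 20
gcd(2,3,4) = 1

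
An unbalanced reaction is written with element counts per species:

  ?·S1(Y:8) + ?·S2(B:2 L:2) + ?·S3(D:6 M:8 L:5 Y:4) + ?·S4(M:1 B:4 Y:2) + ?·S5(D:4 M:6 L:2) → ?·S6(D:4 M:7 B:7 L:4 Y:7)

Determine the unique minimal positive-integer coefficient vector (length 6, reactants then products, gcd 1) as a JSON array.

D: 1·0+2·0+2·6+6·0+1·4 = 16 | 4·4 = 16
M: 1·0+2·0+2·8+6·1+1·6 = 28 | 4·7 = 28
B: 1·0+2·2+2·0+6·4+1·0 = 28 | 4·7 = 28
L: 1·0+2·2+2·5+6·0+1·2 = 16 | 4·4 = 16
Y: 1·8+2·0+2·4+6·2+1·0 = 28 | 4·7 = 28
gcd(1,2,2,6,1,4) = 1

Coefficients: [1, 2, 2, 6, 1, 4]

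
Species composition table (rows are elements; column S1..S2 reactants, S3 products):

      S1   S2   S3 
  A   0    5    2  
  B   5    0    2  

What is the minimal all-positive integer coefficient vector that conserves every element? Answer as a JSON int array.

A: 2·0+2·5 = 10 | 5·2 = 10
B: 2·5+2·0 = 10 | 5·2 = 10
gcd(2,2,5) = 1

Coefficients: [2, 2, 5]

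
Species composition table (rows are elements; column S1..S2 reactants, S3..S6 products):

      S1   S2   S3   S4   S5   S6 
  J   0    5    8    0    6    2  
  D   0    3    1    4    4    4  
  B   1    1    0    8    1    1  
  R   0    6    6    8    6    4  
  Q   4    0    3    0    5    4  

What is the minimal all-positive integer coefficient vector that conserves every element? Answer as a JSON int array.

Coefficients: [5, 6, 2, 1, 2, 1]

J: 5·0+6·5 = 30 | 2·8+1·0+2·6+1·2 = 30
D: 5·0+6·3 = 18 | 2·1+1·4+2·4+1·4 = 18
B: 5·1+6·1 = 11 | 2·0+1·8+2·1+1·1 = 11
R: 5·0+6·6 = 36 | 2·6+1·8+2·6+1·4 = 36
Q: 5·4+6·0 = 20 | 2·3+1·0+2·5+1·4 = 20
gcd(5,6,2,1,2,1) = 1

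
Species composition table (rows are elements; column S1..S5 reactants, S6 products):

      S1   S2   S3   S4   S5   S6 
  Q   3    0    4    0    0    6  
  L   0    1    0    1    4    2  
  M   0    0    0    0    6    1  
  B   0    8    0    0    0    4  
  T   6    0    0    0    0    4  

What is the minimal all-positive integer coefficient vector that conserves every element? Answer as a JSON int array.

Coefficients: [4, 3, 6, 5, 1, 6]

Q: 4·3+3·0+6·4+5·0+1·0 = 36 | 6·6 = 36
L: 4·0+3·1+6·0+5·1+1·4 = 12 | 6·2 = 12
M: 4·0+3·0+6·0+5·0+1·6 = 6 | 6·1 = 6
B: 4·0+3·8+6·0+5·0+1·0 = 24 | 6·4 = 24
T: 4·6+3·0+6·0+5·0+1·0 = 24 | 6·4 = 24
gcd(4,3,6,5,1,6) = 1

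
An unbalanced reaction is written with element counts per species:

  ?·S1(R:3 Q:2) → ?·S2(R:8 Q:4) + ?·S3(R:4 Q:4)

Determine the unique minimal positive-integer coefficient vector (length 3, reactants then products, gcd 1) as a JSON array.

R: 4·3 = 12 | 1·8+1·4 = 12
Q: 4·2 = 8 | 1·4+1·4 = 8
gcd(4,1,1) = 1

Coefficients: [4, 1, 1]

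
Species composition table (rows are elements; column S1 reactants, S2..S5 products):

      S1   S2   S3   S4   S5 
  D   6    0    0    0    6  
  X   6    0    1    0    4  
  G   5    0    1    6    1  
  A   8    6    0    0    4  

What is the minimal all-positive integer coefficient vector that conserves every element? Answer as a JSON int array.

D: 3·6 = 18 | 2·0+6·0+1·0+3·6 = 18
X: 3·6 = 18 | 2·0+6·1+1·0+3·4 = 18
G: 3·5 = 15 | 2·0+6·1+1·6+3·1 = 15
A: 3·8 = 24 | 2·6+6·0+1·0+3·4 = 24
gcd(3,2,6,1,3) = 1

Coefficients: [3, 2, 6, 1, 3]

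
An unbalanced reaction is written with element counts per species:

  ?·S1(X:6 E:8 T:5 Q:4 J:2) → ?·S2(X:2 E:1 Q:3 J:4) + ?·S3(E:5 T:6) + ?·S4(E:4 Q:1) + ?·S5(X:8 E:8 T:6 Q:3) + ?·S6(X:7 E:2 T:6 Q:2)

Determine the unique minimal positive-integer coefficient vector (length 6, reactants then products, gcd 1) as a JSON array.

Coefficients: [6, 3, 1, 5, 2, 2]

X: 6·6 = 36 | 3·2+1·0+5·0+2·8+2·7 = 36
E: 6·8 = 48 | 3·1+1·5+5·4+2·8+2·2 = 48
T: 6·5 = 30 | 3·0+1·6+5·0+2·6+2·6 = 30
Q: 6·4 = 24 | 3·3+1·0+5·1+2·3+2·2 = 24
J: 6·2 = 12 | 3·4+1·0+5·0+2·0+2·0 = 12
gcd(6,3,1,5,2,2) = 1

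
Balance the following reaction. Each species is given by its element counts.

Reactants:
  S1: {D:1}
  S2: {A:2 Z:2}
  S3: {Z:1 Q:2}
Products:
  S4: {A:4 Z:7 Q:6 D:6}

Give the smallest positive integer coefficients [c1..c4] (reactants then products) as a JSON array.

A: 6·0+2·2+3·0 = 4 | 1·4 = 4
Z: 6·0+2·2+3·1 = 7 | 1·7 = 7
Q: 6·0+2·0+3·2 = 6 | 1·6 = 6
D: 6·1+2·0+3·0 = 6 | 1·6 = 6
gcd(6,2,3,1) = 1

Coefficients: [6, 2, 3, 1]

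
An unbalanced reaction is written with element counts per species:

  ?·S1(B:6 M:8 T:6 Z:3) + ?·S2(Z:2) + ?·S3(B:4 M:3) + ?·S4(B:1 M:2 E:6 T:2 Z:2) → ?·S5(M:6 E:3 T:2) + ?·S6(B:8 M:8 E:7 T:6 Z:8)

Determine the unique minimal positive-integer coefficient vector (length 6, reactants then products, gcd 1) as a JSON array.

B: 2·6+5·0+2·4+4·1 = 24 | 1·0+3·8 = 24
M: 2·8+5·0+2·3+4·2 = 30 | 1·6+3·8 = 30
E: 2·0+5·0+2·0+4·6 = 24 | 1·3+3·7 = 24
T: 2·6+5·0+2·0+4·2 = 20 | 1·2+3·6 = 20
Z: 2·3+5·2+2·0+4·2 = 24 | 1·0+3·8 = 24
gcd(2,5,2,4,1,3) = 1

Coefficients: [2, 5, 2, 4, 1, 3]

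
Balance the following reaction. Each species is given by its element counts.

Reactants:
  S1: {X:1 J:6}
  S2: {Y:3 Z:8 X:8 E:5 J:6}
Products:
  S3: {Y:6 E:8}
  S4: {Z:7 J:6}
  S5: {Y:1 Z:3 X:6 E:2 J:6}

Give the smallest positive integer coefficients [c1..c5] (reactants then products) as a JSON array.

Coefficients: [4, 4, 1, 2, 6]

Y: 4·0+4·3 = 12 | 1·6+2·0+6·1 = 12
Z: 4·0+4·8 = 32 | 1·0+2·7+6·3 = 32
X: 4·1+4·8 = 36 | 1·0+2·0+6·6 = 36
E: 4·0+4·5 = 20 | 1·8+2·0+6·2 = 20
J: 4·6+4·6 = 48 | 1·0+2·6+6·6 = 48
gcd(4,4,1,2,6) = 1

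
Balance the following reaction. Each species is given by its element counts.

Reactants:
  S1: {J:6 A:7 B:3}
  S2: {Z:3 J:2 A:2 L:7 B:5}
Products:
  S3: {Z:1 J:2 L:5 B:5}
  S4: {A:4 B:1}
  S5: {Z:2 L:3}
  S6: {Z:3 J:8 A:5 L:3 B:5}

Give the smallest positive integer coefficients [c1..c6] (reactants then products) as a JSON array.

Z: 1·0+5·3 = 15 | 4·1+3·0+4·2+1·3 = 15
J: 1·6+5·2 = 16 | 4·2+3·0+4·0+1·8 = 16
A: 1·7+5·2 = 17 | 4·0+3·4+4·0+1·5 = 17
L: 1·0+5·7 = 35 | 4·5+3·0+4·3+1·3 = 35
B: 1·3+5·5 = 28 | 4·5+3·1+4·0+1·5 = 28
gcd(1,5,4,3,4,1) = 1

Coefficients: [1, 5, 4, 3, 4, 1]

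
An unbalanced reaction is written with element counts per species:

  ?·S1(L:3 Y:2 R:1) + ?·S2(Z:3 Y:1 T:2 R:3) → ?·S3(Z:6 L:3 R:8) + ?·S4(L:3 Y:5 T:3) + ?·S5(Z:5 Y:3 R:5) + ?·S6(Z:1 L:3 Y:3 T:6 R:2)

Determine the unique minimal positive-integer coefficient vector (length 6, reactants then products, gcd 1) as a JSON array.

Coefficients: [5, 6, 2, 2, 1, 1]

Z: 5·0+6·3 = 18 | 2·6+2·0+1·5+1·1 = 18
L: 5·3+6·0 = 15 | 2·3+2·3+1·0+1·3 = 15
Y: 5·2+6·1 = 16 | 2·0+2·5+1·3+1·3 = 16
T: 5·0+6·2 = 12 | 2·0+2·3+1·0+1·6 = 12
R: 5·1+6·3 = 23 | 2·8+2·0+1·5+1·2 = 23
gcd(5,6,2,2,1,1) = 1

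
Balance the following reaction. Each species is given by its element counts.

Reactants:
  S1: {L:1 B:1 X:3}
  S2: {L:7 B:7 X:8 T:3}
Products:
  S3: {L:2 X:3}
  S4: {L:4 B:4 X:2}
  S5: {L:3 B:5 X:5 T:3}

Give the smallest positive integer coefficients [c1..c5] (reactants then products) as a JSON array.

Coefficients: [2, 5, 5, 3, 5]

L: 2·1+5·7 = 37 | 5·2+3·4+5·3 = 37
B: 2·1+5·7 = 37 | 5·0+3·4+5·5 = 37
X: 2·3+5·8 = 46 | 5·3+3·2+5·5 = 46
T: 2·0+5·3 = 15 | 5·0+3·0+5·3 = 15
gcd(2,5,5,3,5) = 1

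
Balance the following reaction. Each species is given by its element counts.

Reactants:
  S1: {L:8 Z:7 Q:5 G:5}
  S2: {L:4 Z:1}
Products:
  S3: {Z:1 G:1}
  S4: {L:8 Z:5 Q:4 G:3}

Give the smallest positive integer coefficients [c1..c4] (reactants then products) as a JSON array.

Coefficients: [4, 2, 5, 5]

L: 4·8+2·4 = 40 | 5·0+5·8 = 40
Z: 4·7+2·1 = 30 | 5·1+5·5 = 30
Q: 4·5+2·0 = 20 | 5·0+5·4 = 20
G: 4·5+2·0 = 20 | 5·1+5·3 = 20
gcd(4,2,5,5) = 1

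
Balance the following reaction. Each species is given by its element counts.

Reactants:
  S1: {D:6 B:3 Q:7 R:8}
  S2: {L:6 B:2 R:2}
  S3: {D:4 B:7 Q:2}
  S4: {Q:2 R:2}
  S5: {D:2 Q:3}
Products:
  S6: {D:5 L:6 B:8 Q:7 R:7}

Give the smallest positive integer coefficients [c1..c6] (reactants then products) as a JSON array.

Coefficients: [1, 4, 3, 6, 1, 4]

D: 1·6+4·0+3·4+6·0+1·2 = 20 | 4·5 = 20
L: 1·0+4·6+3·0+6·0+1·0 = 24 | 4·6 = 24
B: 1·3+4·2+3·7+6·0+1·0 = 32 | 4·8 = 32
Q: 1·7+4·0+3·2+6·2+1·3 = 28 | 4·7 = 28
R: 1·8+4·2+3·0+6·2+1·0 = 28 | 4·7 = 28
gcd(1,4,3,6,1,4) = 1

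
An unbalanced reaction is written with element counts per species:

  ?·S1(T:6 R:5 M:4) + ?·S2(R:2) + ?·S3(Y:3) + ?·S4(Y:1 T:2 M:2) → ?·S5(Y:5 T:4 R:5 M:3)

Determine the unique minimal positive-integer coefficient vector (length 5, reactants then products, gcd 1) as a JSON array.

Y: 2·0+5·0+6·3+2·1 = 20 | 4·5 = 20
T: 2·6+5·0+6·0+2·2 = 16 | 4·4 = 16
R: 2·5+5·2+6·0+2·0 = 20 | 4·5 = 20
M: 2·4+5·0+6·0+2·2 = 12 | 4·3 = 12
gcd(2,5,6,2,4) = 1

Coefficients: [2, 5, 6, 2, 4]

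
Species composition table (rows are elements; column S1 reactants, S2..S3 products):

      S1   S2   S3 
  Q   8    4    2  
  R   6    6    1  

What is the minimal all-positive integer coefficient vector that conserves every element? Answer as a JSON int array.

Q: 2·8 = 16 | 1·4+6·2 = 16
R: 2·6 = 12 | 1·6+6·1 = 12
gcd(2,1,6) = 1

Coefficients: [2, 1, 6]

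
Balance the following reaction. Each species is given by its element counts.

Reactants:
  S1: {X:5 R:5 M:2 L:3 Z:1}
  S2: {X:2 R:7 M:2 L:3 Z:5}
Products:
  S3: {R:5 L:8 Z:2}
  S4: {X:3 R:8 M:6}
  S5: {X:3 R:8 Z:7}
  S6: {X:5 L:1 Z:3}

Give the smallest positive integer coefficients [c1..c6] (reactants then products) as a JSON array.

X: 4·5+5·2 = 30 | 3·0+3·3+2·3+3·5 = 30
R: 4·5+5·7 = 55 | 3·5+3·8+2·8+3·0 = 55
M: 4·2+5·2 = 18 | 3·0+3·6+2·0+3·0 = 18
L: 4·3+5·3 = 27 | 3·8+3·0+2·0+3·1 = 27
Z: 4·1+5·5 = 29 | 3·2+3·0+2·7+3·3 = 29
gcd(4,5,3,3,2,3) = 1

Coefficients: [4, 5, 3, 3, 2, 3]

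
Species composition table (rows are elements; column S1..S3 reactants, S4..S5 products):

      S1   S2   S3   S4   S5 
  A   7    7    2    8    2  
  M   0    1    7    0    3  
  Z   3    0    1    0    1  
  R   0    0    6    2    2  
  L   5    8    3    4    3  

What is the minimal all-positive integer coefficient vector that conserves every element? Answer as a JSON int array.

A: 1·7+1·7+2·2 = 18 | 1·8+5·2 = 18
M: 1·0+1·1+2·7 = 15 | 1·0+5·3 = 15
Z: 1·3+1·0+2·1 = 5 | 1·0+5·1 = 5
R: 1·0+1·0+2·6 = 12 | 1·2+5·2 = 12
L: 1·5+1·8+2·3 = 19 | 1·4+5·3 = 19
gcd(1,1,2,1,5) = 1

Coefficients: [1, 1, 2, 1, 5]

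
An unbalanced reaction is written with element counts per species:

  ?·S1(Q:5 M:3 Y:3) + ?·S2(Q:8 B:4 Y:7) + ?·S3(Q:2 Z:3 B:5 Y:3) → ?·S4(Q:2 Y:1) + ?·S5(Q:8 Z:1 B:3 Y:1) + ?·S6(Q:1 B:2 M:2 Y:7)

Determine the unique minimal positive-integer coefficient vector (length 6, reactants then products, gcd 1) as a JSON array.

Coefficients: [4, 5, 2, 5, 6, 6]

Q: 4·5+5·8+2·2 = 64 | 5·2+6·8+6·1 = 64
Z: 4·0+5·0+2·3 = 6 | 5·0+6·1+6·0 = 6
B: 4·0+5·4+2·5 = 30 | 5·0+6·3+6·2 = 30
M: 4·3+5·0+2·0 = 12 | 5·0+6·0+6·2 = 12
Y: 4·3+5·7+2·3 = 53 | 5·1+6·1+6·7 = 53
gcd(4,5,2,5,6,6) = 1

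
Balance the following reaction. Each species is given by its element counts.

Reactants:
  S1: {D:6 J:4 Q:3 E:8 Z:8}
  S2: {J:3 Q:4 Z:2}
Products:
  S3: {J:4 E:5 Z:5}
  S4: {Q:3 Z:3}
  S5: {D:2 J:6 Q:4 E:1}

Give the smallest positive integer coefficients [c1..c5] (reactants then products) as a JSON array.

Coefficients: [1, 6, 1, 5, 3]

D: 1·6+6·0 = 6 | 1·0+5·0+3·2 = 6
J: 1·4+6·3 = 22 | 1·4+5·0+3·6 = 22
Q: 1·3+6·4 = 27 | 1·0+5·3+3·4 = 27
E: 1·8+6·0 = 8 | 1·5+5·0+3·1 = 8
Z: 1·8+6·2 = 20 | 1·5+5·3+3·0 = 20
gcd(1,6,1,5,3) = 1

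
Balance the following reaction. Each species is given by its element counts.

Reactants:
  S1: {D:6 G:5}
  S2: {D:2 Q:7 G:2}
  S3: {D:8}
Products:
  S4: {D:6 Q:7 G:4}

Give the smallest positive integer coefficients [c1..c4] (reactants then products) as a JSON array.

D: 2·6+5·2+1·8 = 30 | 5·6 = 30
Q: 2·0+5·7+1·0 = 35 | 5·7 = 35
G: 2·5+5·2+1·0 = 20 | 5·4 = 20
gcd(2,5,1,5) = 1

Coefficients: [2, 5, 1, 5]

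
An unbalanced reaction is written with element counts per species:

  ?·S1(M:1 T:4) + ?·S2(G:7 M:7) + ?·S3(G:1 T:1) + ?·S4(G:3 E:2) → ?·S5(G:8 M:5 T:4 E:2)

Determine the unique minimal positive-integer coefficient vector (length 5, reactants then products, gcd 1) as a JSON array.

G: 4·0+3·7+4·1+5·3 = 40 | 5·8 = 40
M: 4·1+3·7+4·0+5·0 = 25 | 5·5 = 25
T: 4·4+3·0+4·1+5·0 = 20 | 5·4 = 20
E: 4·0+3·0+4·0+5·2 = 10 | 5·2 = 10
gcd(4,3,4,5,5) = 1

Coefficients: [4, 3, 4, 5, 5]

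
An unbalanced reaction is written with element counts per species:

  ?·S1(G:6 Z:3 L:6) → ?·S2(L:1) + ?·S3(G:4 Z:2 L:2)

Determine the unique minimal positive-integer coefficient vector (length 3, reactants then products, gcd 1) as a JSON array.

G: 2·6 = 12 | 6·0+3·4 = 12
Z: 2·3 = 6 | 6·0+3·2 = 6
L: 2·6 = 12 | 6·1+3·2 = 12
gcd(2,6,3) = 1

Coefficients: [2, 6, 3]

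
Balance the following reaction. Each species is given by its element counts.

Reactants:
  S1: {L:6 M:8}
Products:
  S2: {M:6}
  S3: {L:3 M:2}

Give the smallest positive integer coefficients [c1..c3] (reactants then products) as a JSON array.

L: 3·6 = 18 | 2·0+6·3 = 18
M: 3·8 = 24 | 2·6+6·2 = 24
gcd(3,2,6) = 1

Coefficients: [3, 2, 6]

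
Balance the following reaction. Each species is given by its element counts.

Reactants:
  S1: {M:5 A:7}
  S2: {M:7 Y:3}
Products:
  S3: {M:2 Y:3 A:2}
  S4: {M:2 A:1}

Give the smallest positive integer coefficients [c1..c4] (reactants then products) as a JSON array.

M: 1·5+1·7 = 12 | 1·2+5·2 = 12
Y: 1·0+1·3 = 3 | 1·3+5·0 = 3
A: 1·7+1·0 = 7 | 1·2+5·1 = 7
gcd(1,1,1,5) = 1

Coefficients: [1, 1, 1, 5]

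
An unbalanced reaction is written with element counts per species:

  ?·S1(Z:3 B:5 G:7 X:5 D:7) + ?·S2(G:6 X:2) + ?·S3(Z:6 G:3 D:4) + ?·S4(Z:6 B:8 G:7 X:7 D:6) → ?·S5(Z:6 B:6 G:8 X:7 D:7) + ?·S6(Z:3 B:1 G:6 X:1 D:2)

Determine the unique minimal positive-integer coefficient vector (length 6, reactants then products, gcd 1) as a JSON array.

Z: 2·3+5·0+4·6+4·6 = 54 | 6·6+6·3 = 54
B: 2·5+5·0+4·0+4·8 = 42 | 6·6+6·1 = 42
G: 2·7+5·6+4·3+4·7 = 84 | 6·8+6·6 = 84
X: 2·5+5·2+4·0+4·7 = 48 | 6·7+6·1 = 48
D: 2·7+5·0+4·4+4·6 = 54 | 6·7+6·2 = 54
gcd(2,5,4,4,6,6) = 1

Coefficients: [2, 5, 4, 4, 6, 6]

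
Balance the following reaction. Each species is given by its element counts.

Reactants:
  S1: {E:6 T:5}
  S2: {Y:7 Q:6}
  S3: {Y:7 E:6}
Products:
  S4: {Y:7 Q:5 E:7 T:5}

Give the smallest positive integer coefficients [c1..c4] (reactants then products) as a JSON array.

Y: 6·0+5·7+1·7 = 42 | 6·7 = 42
Q: 6·0+5·6+1·0 = 30 | 6·5 = 30
E: 6·6+5·0+1·6 = 42 | 6·7 = 42
T: 6·5+5·0+1·0 = 30 | 6·5 = 30
gcd(6,5,1,6) = 1

Coefficients: [6, 5, 1, 6]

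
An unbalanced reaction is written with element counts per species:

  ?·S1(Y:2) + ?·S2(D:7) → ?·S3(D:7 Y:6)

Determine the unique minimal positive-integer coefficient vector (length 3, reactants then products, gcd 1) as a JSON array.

Coefficients: [3, 1, 1]

D: 3·0+1·7 = 7 | 1·7 = 7
Y: 3·2+1·0 = 6 | 1·6 = 6
gcd(3,1,1) = 1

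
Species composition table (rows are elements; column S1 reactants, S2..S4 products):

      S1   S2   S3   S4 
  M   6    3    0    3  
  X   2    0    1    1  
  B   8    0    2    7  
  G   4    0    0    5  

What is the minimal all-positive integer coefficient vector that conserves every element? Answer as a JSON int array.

M: 5·6 = 30 | 6·3+6·0+4·3 = 30
X: 5·2 = 10 | 6·0+6·1+4·1 = 10
B: 5·8 = 40 | 6·0+6·2+4·7 = 40
G: 5·4 = 20 | 6·0+6·0+4·5 = 20
gcd(5,6,6,4) = 1

Coefficients: [5, 6, 6, 4]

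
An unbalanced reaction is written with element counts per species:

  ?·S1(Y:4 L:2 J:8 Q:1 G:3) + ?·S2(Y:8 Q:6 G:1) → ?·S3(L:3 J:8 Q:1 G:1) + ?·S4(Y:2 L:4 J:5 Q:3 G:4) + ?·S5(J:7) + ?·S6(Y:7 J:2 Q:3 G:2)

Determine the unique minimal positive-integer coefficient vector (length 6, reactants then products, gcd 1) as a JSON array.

Coefficients: [5, 3, 2, 1, 1, 6]

Y: 5·4+3·8 = 44 | 2·0+1·2+1·0+6·7 = 44
L: 5·2+3·0 = 10 | 2·3+1·4+1·0+6·0 = 10
J: 5·8+3·0 = 40 | 2·8+1·5+1·7+6·2 = 40
Q: 5·1+3·6 = 23 | 2·1+1·3+1·0+6·3 = 23
G: 5·3+3·1 = 18 | 2·1+1·4+1·0+6·2 = 18
gcd(5,3,2,1,1,6) = 1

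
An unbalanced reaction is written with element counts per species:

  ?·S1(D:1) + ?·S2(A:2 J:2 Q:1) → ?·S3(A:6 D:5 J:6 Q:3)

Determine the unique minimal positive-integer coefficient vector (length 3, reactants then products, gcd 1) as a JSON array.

Coefficients: [5, 3, 1]

A: 5·0+3·2 = 6 | 1·6 = 6
D: 5·1+3·0 = 5 | 1·5 = 5
J: 5·0+3·2 = 6 | 1·6 = 6
Q: 5·0+3·1 = 3 | 1·3 = 3
gcd(5,3,1) = 1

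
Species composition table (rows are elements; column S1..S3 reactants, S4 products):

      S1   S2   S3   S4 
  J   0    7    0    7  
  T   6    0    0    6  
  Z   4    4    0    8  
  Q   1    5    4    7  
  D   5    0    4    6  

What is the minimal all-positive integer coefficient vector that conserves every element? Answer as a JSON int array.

J: 4·0+4·7+1·0 = 28 | 4·7 = 28
T: 4·6+4·0+1·0 = 24 | 4·6 = 24
Z: 4·4+4·4+1·0 = 32 | 4·8 = 32
Q: 4·1+4·5+1·4 = 28 | 4·7 = 28
D: 4·5+4·0+1·4 = 24 | 4·6 = 24
gcd(4,4,1,4) = 1

Coefficients: [4, 4, 1, 4]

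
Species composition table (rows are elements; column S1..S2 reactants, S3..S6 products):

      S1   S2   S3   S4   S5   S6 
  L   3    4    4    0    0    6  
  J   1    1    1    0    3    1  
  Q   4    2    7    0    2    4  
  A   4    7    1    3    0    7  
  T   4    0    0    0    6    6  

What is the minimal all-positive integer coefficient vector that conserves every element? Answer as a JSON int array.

Coefficients: [6, 2, 2, 5, 1, 3]

L: 6·3+2·4 = 26 | 2·4+5·0+1·0+3·6 = 26
J: 6·1+2·1 = 8 | 2·1+5·0+1·3+3·1 = 8
Q: 6·4+2·2 = 28 | 2·7+5·0+1·2+3·4 = 28
A: 6·4+2·7 = 38 | 2·1+5·3+1·0+3·7 = 38
T: 6·4+2·0 = 24 | 2·0+5·0+1·6+3·6 = 24
gcd(6,2,2,5,1,3) = 1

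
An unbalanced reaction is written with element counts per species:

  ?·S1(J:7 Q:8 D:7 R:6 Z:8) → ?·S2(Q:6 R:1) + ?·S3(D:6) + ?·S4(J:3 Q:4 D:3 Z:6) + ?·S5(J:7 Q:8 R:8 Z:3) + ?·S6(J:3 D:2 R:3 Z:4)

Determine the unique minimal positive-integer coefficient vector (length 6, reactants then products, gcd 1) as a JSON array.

J: 5·7 = 35 | 2·0+3·0+3·3+2·7+4·3 = 35
Q: 5·8 = 40 | 2·6+3·0+3·4+2·8+4·0 = 40
D: 5·7 = 35 | 2·0+3·6+3·3+2·0+4·2 = 35
R: 5·6 = 30 | 2·1+3·0+3·0+2·8+4·3 = 30
Z: 5·8 = 40 | 2·0+3·0+3·6+2·3+4·4 = 40
gcd(5,2,3,3,2,4) = 1

Coefficients: [5, 2, 3, 3, 2, 4]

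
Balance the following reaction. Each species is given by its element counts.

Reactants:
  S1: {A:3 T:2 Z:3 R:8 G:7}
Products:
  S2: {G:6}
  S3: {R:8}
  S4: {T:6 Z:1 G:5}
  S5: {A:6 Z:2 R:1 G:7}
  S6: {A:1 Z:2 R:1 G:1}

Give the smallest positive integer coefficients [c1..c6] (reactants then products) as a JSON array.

Coefficients: [6, 2, 5, 2, 2, 6]

A: 6·3 = 18 | 2·0+5·0+2·0+2·6+6·1 = 18
T: 6·2 = 12 | 2·0+5·0+2·6+2·0+6·0 = 12
Z: 6·3 = 18 | 2·0+5·0+2·1+2·2+6·2 = 18
R: 6·8 = 48 | 2·0+5·8+2·0+2·1+6·1 = 48
G: 6·7 = 42 | 2·6+5·0+2·5+2·7+6·1 = 42
gcd(6,2,5,2,2,6) = 1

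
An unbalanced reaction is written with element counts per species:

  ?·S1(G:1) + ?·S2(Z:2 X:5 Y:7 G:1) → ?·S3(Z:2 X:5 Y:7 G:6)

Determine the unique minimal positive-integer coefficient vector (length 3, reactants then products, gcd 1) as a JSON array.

Z: 5·0+1·2 = 2 | 1·2 = 2
X: 5·0+1·5 = 5 | 1·5 = 5
Y: 5·0+1·7 = 7 | 1·7 = 7
G: 5·1+1·1 = 6 | 1·6 = 6
gcd(5,1,1) = 1

Coefficients: [5, 1, 1]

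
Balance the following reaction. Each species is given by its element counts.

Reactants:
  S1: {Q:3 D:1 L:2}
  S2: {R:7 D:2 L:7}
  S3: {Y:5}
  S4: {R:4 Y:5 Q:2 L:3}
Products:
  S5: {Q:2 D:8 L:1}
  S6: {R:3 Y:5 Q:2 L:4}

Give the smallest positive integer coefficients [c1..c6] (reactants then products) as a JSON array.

Coefficients: [4, 2, 5, 1, 1, 6]

R: 4·0+2·7+5·0+1·4 = 18 | 1·0+6·3 = 18
Y: 4·0+2·0+5·5+1·5 = 30 | 1·0+6·5 = 30
Q: 4·3+2·0+5·0+1·2 = 14 | 1·2+6·2 = 14
D: 4·1+2·2+5·0+1·0 = 8 | 1·8+6·0 = 8
L: 4·2+2·7+5·0+1·3 = 25 | 1·1+6·4 = 25
gcd(4,2,5,1,1,6) = 1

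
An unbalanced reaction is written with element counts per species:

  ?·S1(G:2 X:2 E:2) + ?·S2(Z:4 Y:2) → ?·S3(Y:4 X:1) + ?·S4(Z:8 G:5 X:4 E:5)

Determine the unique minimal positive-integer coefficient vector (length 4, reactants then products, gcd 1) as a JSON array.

Coefficients: [5, 4, 2, 2]

Z: 5·0+4·4 = 16 | 2·0+2·8 = 16
Y: 5·0+4·2 = 8 | 2·4+2·0 = 8
G: 5·2+4·0 = 10 | 2·0+2·5 = 10
X: 5·2+4·0 = 10 | 2·1+2·4 = 10
E: 5·2+4·0 = 10 | 2·0+2·5 = 10
gcd(5,4,2,2) = 1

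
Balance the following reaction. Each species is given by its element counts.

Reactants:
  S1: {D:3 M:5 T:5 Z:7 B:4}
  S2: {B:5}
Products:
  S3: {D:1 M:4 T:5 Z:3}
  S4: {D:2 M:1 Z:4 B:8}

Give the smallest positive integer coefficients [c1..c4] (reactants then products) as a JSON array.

Coefficients: [5, 4, 5, 5]

D: 5·3+4·0 = 15 | 5·1+5·2 = 15
M: 5·5+4·0 = 25 | 5·4+5·1 = 25
T: 5·5+4·0 = 25 | 5·5+5·0 = 25
Z: 5·7+4·0 = 35 | 5·3+5·4 = 35
B: 5·4+4·5 = 40 | 5·0+5·8 = 40
gcd(5,4,5,5) = 1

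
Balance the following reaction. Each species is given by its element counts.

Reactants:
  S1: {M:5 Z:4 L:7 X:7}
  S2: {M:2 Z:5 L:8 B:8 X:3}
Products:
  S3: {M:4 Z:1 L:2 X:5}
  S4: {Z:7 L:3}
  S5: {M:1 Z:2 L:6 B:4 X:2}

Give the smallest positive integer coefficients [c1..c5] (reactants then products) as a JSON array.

M: 4·5+3·2 = 26 | 5·4+2·0+6·1 = 26
Z: 4·4+3·5 = 31 | 5·1+2·7+6·2 = 31
L: 4·7+3·8 = 52 | 5·2+2·3+6·6 = 52
B: 4·0+3·8 = 24 | 5·0+2·0+6·4 = 24
X: 4·7+3·3 = 37 | 5·5+2·0+6·2 = 37
gcd(4,3,5,2,6) = 1

Coefficients: [4, 3, 5, 2, 6]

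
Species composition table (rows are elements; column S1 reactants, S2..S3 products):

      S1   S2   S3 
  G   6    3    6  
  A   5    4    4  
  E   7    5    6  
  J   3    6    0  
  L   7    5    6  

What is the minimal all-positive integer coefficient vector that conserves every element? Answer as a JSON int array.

G: 4·6 = 24 | 2·3+3·6 = 24
A: 4·5 = 20 | 2·4+3·4 = 20
E: 4·7 = 28 | 2·5+3·6 = 28
J: 4·3 = 12 | 2·6+3·0 = 12
L: 4·7 = 28 | 2·5+3·6 = 28
gcd(4,2,3) = 1

Coefficients: [4, 2, 3]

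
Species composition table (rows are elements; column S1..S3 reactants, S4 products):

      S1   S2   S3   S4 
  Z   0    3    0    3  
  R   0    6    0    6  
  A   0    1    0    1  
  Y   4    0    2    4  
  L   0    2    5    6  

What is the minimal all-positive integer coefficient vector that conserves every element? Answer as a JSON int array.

Z: 3·0+5·3+4·0 = 15 | 5·3 = 15
R: 3·0+5·6+4·0 = 30 | 5·6 = 30
A: 3·0+5·1+4·0 = 5 | 5·1 = 5
Y: 3·4+5·0+4·2 = 20 | 5·4 = 20
L: 3·0+5·2+4·5 = 30 | 5·6 = 30
gcd(3,5,4,5) = 1

Coefficients: [3, 5, 4, 5]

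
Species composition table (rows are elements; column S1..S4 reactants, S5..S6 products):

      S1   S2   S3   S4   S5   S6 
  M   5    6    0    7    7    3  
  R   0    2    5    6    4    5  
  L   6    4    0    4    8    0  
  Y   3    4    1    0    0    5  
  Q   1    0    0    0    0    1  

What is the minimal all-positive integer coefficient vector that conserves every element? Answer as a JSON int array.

M: 4·5+1·6+4·0+3·7 = 47 | 5·7+4·3 = 47
R: 4·0+1·2+4·5+3·6 = 40 | 5·4+4·5 = 40
L: 4·6+1·4+4·0+3·4 = 40 | 5·8+4·0 = 40
Y: 4·3+1·4+4·1+3·0 = 20 | 5·0+4·5 = 20
Q: 4·1+1·0+4·0+3·0 = 4 | 5·0+4·1 = 4
gcd(4,1,4,3,5,4) = 1

Coefficients: [4, 1, 4, 3, 5, 4]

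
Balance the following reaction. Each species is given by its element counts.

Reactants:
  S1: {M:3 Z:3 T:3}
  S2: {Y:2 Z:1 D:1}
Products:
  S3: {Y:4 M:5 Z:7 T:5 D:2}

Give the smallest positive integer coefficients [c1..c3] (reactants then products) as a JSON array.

Y: 5·0+6·2 = 12 | 3·4 = 12
M: 5·3+6·0 = 15 | 3·5 = 15
Z: 5·3+6·1 = 21 | 3·7 = 21
T: 5·3+6·0 = 15 | 3·5 = 15
D: 5·0+6·1 = 6 | 3·2 = 6
gcd(5,6,3) = 1

Coefficients: [5, 6, 3]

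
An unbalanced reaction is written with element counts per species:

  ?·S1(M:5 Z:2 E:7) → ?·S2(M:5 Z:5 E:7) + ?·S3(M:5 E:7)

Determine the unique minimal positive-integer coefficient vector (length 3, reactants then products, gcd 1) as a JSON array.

M: 5·5 = 25 | 2·5+3·5 = 25
Z: 5·2 = 10 | 2·5+3·0 = 10
E: 5·7 = 35 | 2·7+3·7 = 35
gcd(5,2,3) = 1

Coefficients: [5, 2, 3]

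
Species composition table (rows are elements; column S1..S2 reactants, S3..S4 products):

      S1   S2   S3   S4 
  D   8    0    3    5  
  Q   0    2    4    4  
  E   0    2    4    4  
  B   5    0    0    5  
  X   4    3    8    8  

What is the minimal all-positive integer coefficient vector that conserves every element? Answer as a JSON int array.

D: 1·8+4·0 = 8 | 1·3+1·5 = 8
Q: 1·0+4·2 = 8 | 1·4+1·4 = 8
E: 1·0+4·2 = 8 | 1·4+1·4 = 8
B: 1·5+4·0 = 5 | 1·0+1·5 = 5
X: 1·4+4·3 = 16 | 1·8+1·8 = 16
gcd(1,4,1,1) = 1

Coefficients: [1, 4, 1, 1]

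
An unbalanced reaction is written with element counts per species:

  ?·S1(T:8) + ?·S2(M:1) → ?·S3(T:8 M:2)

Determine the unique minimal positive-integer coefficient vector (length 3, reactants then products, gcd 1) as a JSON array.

Coefficients: [1, 2, 1]

T: 1·8+2·0 = 8 | 1·8 = 8
M: 1·0+2·1 = 2 | 1·2 = 2
gcd(1,2,1) = 1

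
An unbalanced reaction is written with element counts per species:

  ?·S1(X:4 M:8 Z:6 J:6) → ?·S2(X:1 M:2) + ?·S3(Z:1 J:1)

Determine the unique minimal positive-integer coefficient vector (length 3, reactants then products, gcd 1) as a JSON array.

Coefficients: [1, 4, 6]

X: 1·4 = 4 | 4·1+6·0 = 4
M: 1·8 = 8 | 4·2+6·0 = 8
Z: 1·6 = 6 | 4·0+6·1 = 6
J: 1·6 = 6 | 4·0+6·1 = 6
gcd(1,4,6) = 1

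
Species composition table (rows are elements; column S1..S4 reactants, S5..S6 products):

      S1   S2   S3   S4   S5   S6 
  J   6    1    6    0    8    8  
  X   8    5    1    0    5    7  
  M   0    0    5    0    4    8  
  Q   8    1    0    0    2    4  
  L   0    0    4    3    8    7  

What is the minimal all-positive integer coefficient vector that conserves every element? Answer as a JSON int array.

J: 1·6+2·1+4·6+5·0 = 32 | 3·8+1·8 = 32
X: 1·8+2·5+4·1+5·0 = 22 | 3·5+1·7 = 22
M: 1·0+2·0+4·5+5·0 = 20 | 3·4+1·8 = 20
Q: 1·8+2·1+4·0+5·0 = 10 | 3·2+1·4 = 10
L: 1·0+2·0+4·4+5·3 = 31 | 3·8+1·7 = 31
gcd(1,2,4,5,3,1) = 1

Coefficients: [1, 2, 4, 5, 3, 1]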